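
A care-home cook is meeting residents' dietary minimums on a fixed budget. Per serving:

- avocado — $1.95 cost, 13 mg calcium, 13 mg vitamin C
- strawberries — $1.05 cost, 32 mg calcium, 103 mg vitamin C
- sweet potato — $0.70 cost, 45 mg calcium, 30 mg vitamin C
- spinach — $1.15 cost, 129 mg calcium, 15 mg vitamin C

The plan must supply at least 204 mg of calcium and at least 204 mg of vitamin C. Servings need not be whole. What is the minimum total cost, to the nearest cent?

$3.21

With two linear requirements the optimum uses one or two foods; enumerate the corners.
avocado only: max(204/13, 204/13) = 15.69 servings → $30.60.
strawberries only: max(204/32, 204/103) = 6.375 servings → $6.69.
sweet potato only: max(204/45, 204/30) = 6.8 servings → $4.76.
spinach only: max(204/129, 204/15) = 13.6 servings → $15.64.
avocado + strawberries with both tight: 15.69 servings and 0 servings → $30.60.
avocado + sweet potato with both tight: 15.69 servings and 0 servings → $30.60.
avocado + spinach with both tight: 15.69 servings and 0 servings → $30.60.
strawberries + sweet potato with both tight: 0.8327 servings and 3.941 servings → $3.63.
strawberries + spinach with both tight: 1.816 servings and 1.131 servings → $3.21.
sweet potato + spinach with both targets exact would need a negative amount; discard.
The minimum over all feasible corners is $3.21.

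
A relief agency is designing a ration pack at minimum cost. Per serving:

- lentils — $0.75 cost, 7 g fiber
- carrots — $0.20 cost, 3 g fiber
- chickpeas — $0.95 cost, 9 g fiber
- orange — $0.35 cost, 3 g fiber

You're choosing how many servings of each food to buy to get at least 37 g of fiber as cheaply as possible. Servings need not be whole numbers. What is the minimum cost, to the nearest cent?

$2.47

Cost per g of fiber: carrots $0.0667, chickpeas $0.1056, lentils $0.1071, orange $0.1167.
With no serving limits, use only carrots: 37 g / 3 g = 12.33 servings × $0.20 = $2.47.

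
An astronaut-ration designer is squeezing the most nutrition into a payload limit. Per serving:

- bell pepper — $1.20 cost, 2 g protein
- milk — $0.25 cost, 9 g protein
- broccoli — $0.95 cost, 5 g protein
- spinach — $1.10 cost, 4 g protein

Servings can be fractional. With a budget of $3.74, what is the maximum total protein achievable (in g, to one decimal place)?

Protein per dollar: milk 36, broccoli 5.263, spinach 3.636, bell pepper 1.667.
With no serving limits, spend the whole cost allowance on milk: $3.74 / $0.25 × 9 g = 134.6 g.

134.6 g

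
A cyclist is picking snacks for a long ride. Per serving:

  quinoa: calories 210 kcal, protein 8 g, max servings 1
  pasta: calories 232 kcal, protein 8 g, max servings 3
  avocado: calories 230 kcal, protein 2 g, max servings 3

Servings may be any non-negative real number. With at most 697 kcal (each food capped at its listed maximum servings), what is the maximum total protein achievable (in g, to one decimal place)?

24.8 g

Protein per kcal: quinoa 0.0381, pasta 0.03448, avocado 0.008696.
Take 1 serving of quinoa: uses 210 kcal, +8.0 g protein (running total 8.0 g).
Take 2.099 servings of pasta: uses 487 kcal, +16.8 g protein (running total 24.8 g).
Filling greedily by protein-per-kcal is optimal for one linear limit, giving 24.8 g.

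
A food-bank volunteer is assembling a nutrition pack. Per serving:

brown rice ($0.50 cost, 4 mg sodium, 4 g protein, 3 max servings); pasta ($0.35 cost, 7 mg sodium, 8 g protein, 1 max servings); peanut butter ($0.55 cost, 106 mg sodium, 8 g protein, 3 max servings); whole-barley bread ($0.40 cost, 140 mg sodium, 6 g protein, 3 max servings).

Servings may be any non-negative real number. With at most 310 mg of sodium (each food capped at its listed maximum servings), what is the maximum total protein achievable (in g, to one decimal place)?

42.0 g

Protein per mg sodium: pasta 1.143, brown rice 1, peanut butter 0.07547, whole-barley bread 0.04286.
Take 1 serving of pasta: uses 7 mg sodium, +8.0 g protein (running total 8.0 g).
Take 3 servings of brown rice: uses 12 mg sodium, +12.0 g protein (running total 20.0 g).
Take 2.745 servings of peanut butter: uses 291 mg sodium, +22.0 g protein (running total 42.0 g).
Filling greedily by protein-per-mg sodium is optimal for one linear limit, giving 42.0 g.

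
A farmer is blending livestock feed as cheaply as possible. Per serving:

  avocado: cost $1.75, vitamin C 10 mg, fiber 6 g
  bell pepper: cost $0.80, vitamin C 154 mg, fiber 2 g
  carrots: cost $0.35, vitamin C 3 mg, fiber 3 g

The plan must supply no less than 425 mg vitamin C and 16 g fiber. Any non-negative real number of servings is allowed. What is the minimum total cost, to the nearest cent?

Compare the cost at each extreme point of the feasible region.
avocado only: max(425/10, 16/6) = 42.5 servings → $74.38.
bell pepper only: max(425/154, 16/2) = 8 servings → $6.40.
carrots only: max(425/3, 16/3) = 141.7 servings → $49.58.
avocado + bell pepper with both tight: 1.785 servings and 2.644 servings → $5.24.
avocado + carrots: intersection lies outside the first quadrant.
bell pepper + carrots with both tight: 2.691 servings and 3.539 servings → $3.39.
The minimum over all feasible corners is $3.39.

$3.39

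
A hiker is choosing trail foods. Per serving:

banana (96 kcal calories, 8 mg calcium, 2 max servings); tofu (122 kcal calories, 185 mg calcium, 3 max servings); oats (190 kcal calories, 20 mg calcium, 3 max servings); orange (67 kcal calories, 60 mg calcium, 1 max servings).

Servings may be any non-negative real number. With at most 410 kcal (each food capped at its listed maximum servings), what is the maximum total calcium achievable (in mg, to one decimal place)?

Calcium per kcal: tofu 1.516, orange 0.8955, oats 0.1053, banana 0.08333.
Take 3 servings of tofu: uses 366 kcal, +555.0 mg calcium (running total 555.0 mg).
Take 0.6567 servings of orange: uses 44 kcal, +39.4 mg calcium (running total 594.4 mg).
Greedy by best ratio exhausts the calories allowance optimally: 594.4 mg.

594.4 mg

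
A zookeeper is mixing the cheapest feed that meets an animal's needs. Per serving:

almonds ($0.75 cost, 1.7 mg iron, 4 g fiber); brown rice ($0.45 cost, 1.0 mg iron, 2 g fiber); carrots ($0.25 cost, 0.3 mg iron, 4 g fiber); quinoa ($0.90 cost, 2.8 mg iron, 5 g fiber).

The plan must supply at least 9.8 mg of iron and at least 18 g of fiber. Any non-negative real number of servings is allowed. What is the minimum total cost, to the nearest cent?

With two linear requirements the optimum uses one or two foods; enumerate the corners.
almonds only: max(9.8/1.7, 18/4) = 5.765 servings → $4.32.
brown rice only: max(9.8/1.0, 18/2) = 9.8 servings → $4.41.
carrots only: max(9.8/0.3, 18/4) = 32.67 servings → $8.17.
quinoa only: max(9.8/2.8, 18/5) = 3.6 servings → $3.24.
almonds + brown rice with both targets exact would need a negative amount; discard.
almonds + carrots with both targets exact would need a negative amount; discard.
almonds + quinoa with both tight: 0.5185 servings and 3.185 servings → $3.26.
brown rice + carrots: the both-tight solution has a negative serving — not a feasible corner.
brown rice + quinoa with both tight: 2.333 servings and 2.667 servings → $3.45.
carrots + quinoa with both tight: 0.1443 servings and 3.485 servings → $3.17.
Cheapest feasible corner: $3.17.

$3.17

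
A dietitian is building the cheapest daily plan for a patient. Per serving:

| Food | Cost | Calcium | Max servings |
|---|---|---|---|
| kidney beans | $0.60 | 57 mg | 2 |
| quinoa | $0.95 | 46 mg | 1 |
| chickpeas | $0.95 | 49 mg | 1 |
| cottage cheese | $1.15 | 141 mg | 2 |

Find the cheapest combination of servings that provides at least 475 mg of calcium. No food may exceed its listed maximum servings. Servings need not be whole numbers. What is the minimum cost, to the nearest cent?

$5.07

Cost per mg of calcium: cottage cheese $0.0082, kidney beans $0.0105, chickpeas $0.0194, quinoa $0.0207.
Take 2 servings of cottage cheese: +282.0 mg calcium for $2.30 (total $2.30, still need 193.0 mg).
Take 2 servings of kidney beans: +114.0 mg calcium for $1.20 (total $3.50, still need 79.0 mg).
Take 1 serving of chickpeas: +49.0 mg calcium for $0.95 (total $4.45, still need 30.0 mg).
Take 0.6522 servings of quinoa: +30.0 mg calcium for $0.62 (total $5.07, still need 0.0 mg).
Greedy by cheapest-per-mg is optimal for a single linear constraint, so the minimum cost is $5.07.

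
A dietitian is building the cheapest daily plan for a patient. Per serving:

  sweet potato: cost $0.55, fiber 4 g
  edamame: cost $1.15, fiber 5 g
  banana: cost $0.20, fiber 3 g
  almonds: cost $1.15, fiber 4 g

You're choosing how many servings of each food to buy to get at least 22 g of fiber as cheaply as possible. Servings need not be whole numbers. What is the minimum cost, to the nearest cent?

Cost per g of fiber: banana $0.0667, sweet potato $0.1375, edamame $0.2300, almonds $0.2875.
With no serving limits, use only banana: 22 g / 3 g = 7.333 servings × $0.20 = $1.47.

$1.47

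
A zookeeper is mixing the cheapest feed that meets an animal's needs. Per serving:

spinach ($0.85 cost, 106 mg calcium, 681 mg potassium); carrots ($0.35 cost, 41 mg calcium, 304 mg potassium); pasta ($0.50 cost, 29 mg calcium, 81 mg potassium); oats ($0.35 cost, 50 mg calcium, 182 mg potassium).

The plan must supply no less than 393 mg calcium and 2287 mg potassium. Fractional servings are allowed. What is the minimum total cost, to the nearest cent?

Two binding constraints pin down two serving amounts, so the optimal mix uses at most two foods. The candidates are each food alone (scaled to the tighter of calcium/potassium) and each pair with both constraints tight.
spinach only: max(393/106, 2287/681) = 3.708 servings → $3.15.
carrots only: max(393/41, 2287/304) = 9.585 servings → $3.35.
pasta only: max(393/29, 2287/81) = 28.23 servings → $14.12.
oats only: max(393/50, 2287/182) = 12.57 servings → $4.40.
spinach + carrots: the both-tight solution has a negative serving — not a feasible corner.
spinach + pasta with both tight: 3.09 servings and 2.258 servings → $3.76.
spinach + oats with both tight: 2.902 servings and 1.708 servings → $3.06.
carrots + pasta with both tight: 6.277 servings and 4.678 servings → $4.54.
carrots + oats with both tight: 5.534 servings and 3.322 servings → $3.10.
pasta + oats with both targets exact would need a negative amount; discard.
So the least-cost plan costs $3.06.

$3.06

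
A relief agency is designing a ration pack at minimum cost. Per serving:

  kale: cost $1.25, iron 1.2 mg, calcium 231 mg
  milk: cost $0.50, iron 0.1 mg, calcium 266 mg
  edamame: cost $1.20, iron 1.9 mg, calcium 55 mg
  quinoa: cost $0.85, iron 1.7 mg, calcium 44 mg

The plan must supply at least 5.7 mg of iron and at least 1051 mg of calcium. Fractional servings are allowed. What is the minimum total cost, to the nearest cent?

The cheapest plan sits at a corner of the feasible region — with two constraints it uses at most two foods.
kale only: max(5.7/1.2, 1051/231) = 4.75 servings → $5.94.
milk only: max(5.7/0.1, 1051/266) = 57 servings → $28.50.
edamame only: max(5.7/1.9, 1051/55) = 19.11 servings → $22.93.
quinoa only: max(5.7/1.7, 1051/44) = 23.89 servings → $20.30.
kale + milk: intersection lies outside the first quadrant.
kale + edamame with both tight: 4.514 servings and 0.1488 servings → $5.82.
kale + quinoa with both tight: 4.519 servings and 0.1633 servings → $5.79.
milk + edamame with both tight: 3.367 servings and 2.823 servings → $5.07.
milk + quinoa with both tight: 3.43 servings and 3.151 servings → $4.39.
edamame + quinoa: intersection lies outside the first quadrant.
The minimum over all feasible corners is $4.39.

$4.39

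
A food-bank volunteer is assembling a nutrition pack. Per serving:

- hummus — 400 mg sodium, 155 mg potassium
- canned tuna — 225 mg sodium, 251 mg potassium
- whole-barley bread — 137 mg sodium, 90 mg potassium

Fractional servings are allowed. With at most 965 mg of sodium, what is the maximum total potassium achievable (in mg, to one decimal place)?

Potassium per mg sodium: canned tuna 1.116, whole-barley bread 0.6569, hummus 0.3875.
With no serving limits, spend the whole sodium allowance on canned tuna: 965 mg / 225 mg × 251 mg = 1076.5 mg.

1076.5 mg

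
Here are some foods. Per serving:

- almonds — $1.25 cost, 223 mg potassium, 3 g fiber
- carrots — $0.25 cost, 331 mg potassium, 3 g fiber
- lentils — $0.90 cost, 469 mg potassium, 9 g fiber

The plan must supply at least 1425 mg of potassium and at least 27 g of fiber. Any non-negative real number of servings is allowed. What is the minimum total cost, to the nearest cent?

$2.25

This is a tiny linear program; its minimum lies at a vertex of the feasible set. List the vertices and price them.
almonds only: max(1425/223, 27/3) = 9 servings → $11.25.
carrots only: max(1425/331, 27/3) = 9 servings → $2.25.
lentils only: max(1425/469, 27/9) = 3.038 servings → $2.73.
almonds + carrots with both targets exact would need a negative amount; discard.
almonds + lentils with both tight: 0.27 servings and 2.91 servings → $2.96.
carrots + lentils with both tight: 0.1031 servings and 2.966 servings → $2.69.
So the least-cost plan costs $2.25.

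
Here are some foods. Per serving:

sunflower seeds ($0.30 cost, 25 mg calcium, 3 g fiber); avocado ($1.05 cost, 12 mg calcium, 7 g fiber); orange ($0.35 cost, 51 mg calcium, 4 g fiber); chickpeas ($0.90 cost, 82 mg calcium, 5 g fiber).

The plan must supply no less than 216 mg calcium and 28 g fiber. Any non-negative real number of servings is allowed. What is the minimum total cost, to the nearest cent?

A basic optimal solution has at most two foods positive. Try each food alone and each pair with both targets met exactly.
sunflower seeds only: max(216/25, 28/3) = 9.333 servings → $2.80.
avocado only: max(216/12, 28/7) = 18 servings → $18.90.
orange only: max(216/51, 28/4) = 7 servings → $2.45.
chickpeas only: max(216/82, 28/5) = 5.6 servings → $5.04.
sunflower seeds + avocado with both tight: 8.46 servings and 0.3741 servings → $2.93.
sunflower seeds + orange: intersection lies outside the first quadrant.
sunflower seeds + chickpeas with both targets exact would need a negative amount; discard.
avocado + orange with both tight: 1.825 servings and 3.806 servings → $3.25.
avocado + chickpeas with both tight: 2.366 servings and 2.288 servings → $4.54.
orange + chickpeas: the both-tight solution has a negative serving — not a feasible corner.
Cheapest feasible corner: $2.45.

$2.45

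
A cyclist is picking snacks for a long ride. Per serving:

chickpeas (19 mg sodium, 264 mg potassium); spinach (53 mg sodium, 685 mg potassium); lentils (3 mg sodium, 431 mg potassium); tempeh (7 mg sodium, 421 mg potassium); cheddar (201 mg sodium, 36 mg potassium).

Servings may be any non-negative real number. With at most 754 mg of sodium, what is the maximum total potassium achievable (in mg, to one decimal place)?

Potassium per mg sodium: lentils 143.7, tempeh 60.14, chickpeas 13.89, spinach 12.92, cheddar 0.1791.
With no serving limits, spend the whole sodium allowance on lentils: 754 mg / 3 mg × 431 mg = 108324.7 mg.

108324.7 mg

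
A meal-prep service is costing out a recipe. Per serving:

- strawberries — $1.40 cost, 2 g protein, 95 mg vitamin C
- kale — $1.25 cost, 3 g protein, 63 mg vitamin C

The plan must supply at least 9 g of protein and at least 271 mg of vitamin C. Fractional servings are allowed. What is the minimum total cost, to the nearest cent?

An LP optimum is at a vertex; with two nutrient constraints at most two foods are used. Check each candidate.
strawberries only: max(9/2, 271/95) = 4.5 servings → $6.30.
kale only: max(9/3, 271/63) = 4.302 servings → $5.38.
strawberries + kale with both tight: 1.547 servings and 1.969 servings → $4.63.
So the least-cost plan costs $4.63.

$4.63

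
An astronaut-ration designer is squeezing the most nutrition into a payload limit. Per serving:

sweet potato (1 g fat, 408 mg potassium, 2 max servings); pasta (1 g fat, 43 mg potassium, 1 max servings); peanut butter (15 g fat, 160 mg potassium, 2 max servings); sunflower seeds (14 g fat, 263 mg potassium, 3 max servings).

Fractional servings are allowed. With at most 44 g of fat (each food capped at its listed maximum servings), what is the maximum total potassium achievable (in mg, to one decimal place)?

1629.2 mg

Potassium per g fat: sweet potato 408, pasta 43, sunflower seeds 18.79, peanut butter 10.67.
Take 2 servings of sweet potato: uses 2 g fat, +816.0 mg potassium (running total 816.0 mg).
Take 1 serving of pasta: uses 1 g fat, +43.0 mg potassium (running total 859.0 mg).
Take 2.929 servings of sunflower seeds: uses 41 g fat, +770.2 mg potassium (running total 1629.2 mg).
Greedy by best ratio exhausts the fat allowance optimally: 1629.2 mg.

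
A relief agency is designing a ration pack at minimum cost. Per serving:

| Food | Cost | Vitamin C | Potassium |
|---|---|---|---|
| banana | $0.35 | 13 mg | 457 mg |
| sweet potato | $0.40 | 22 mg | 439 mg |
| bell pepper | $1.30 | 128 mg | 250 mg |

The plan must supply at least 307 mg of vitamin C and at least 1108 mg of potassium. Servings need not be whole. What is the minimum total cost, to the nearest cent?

$3.34

At the optimum either one food covers both requirements or two foods hit both targets exactly; no other combination can be cheaper.
banana only: max(307/13, 1108/457) = 23.62 servings → $8.27.
sweet potato only: max(307/22, 1108/439) = 13.95 servings → $5.58.
bell pepper only: max(307/128, 1108/250) = 4.432 servings → $5.76.
banana + sweet potato: intersection lies outside the first quadrant.
banana + bell pepper with both tight: 1.178 servings and 2.279 servings → $3.37.
sweet potato + bell pepper with both tight: 1.284 servings and 2.178 servings → $3.34.
The minimum over all feasible corners is $3.34.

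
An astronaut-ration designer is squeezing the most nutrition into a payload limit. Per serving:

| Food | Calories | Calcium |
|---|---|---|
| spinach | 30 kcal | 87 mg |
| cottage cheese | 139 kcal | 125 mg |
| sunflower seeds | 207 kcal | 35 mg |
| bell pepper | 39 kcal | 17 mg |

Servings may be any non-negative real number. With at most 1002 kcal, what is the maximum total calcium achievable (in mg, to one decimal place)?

Calcium per kcal: spinach 2.9, cottage cheese 0.8993, bell pepper 0.4359, sunflower seeds 0.1691.
With no serving limits, spend the whole calories allowance on spinach: 1002 kcal / 30 kcal × 87 mg = 2905.8 mg.

2905.8 mg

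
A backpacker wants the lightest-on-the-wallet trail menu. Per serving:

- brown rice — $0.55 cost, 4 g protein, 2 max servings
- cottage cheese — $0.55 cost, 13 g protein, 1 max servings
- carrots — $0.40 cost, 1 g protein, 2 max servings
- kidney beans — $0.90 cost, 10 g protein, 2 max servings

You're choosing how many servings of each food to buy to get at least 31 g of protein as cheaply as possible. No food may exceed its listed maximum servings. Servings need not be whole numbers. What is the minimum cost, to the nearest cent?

Cost per g of protein: cottage cheese $0.0423, kidney beans $0.0900, brown rice $0.1375, carrots $0.4000.
Take 1 serving of cottage cheese: +13.0 g protein for $0.55 (total $0.55, still need 18.0 g).
Take 1.8 servings of kidney beans: +18.0 g protein for $1.62 (total $2.17, still need 0.0 g).
Greedy by cheapest-per-g is optimal for a single linear constraint, so the minimum cost is $2.17.

$2.17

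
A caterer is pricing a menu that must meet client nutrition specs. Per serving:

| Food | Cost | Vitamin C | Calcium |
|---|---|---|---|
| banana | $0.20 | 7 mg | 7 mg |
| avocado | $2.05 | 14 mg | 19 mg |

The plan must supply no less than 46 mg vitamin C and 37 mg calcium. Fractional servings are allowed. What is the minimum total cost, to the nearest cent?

$1.31

Minimising a linear cost over {vitamin C ≥ 46, calcium ≥ 37, servings ≥ 0} — the optimum is at a vertex, using one or two foods.
banana only: max(46/7, 37/7) = 6.571 servings → $1.31.
avocado only: max(46/14, 37/19) = 3.286 servings → $6.74.
banana + avocado with both targets exact would need a negative amount; discard.
The minimum over all feasible corners is $1.31.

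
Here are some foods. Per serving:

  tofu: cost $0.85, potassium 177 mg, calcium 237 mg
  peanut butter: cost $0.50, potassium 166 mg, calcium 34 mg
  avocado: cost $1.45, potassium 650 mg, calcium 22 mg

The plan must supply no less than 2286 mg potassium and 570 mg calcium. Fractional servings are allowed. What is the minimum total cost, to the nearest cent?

$6.07

For a min-cost LP with two ≥-constraints, a basic feasible solution has at most two positive variables.
tofu only: max(2286/177, 570/237) = 12.92 servings → $10.98.
peanut butter only: max(2286/166, 570/34) = 16.76 servings → $8.38.
avocado only: max(2286/650, 570/22) = 25.91 servings → $37.57.
tofu + peanut butter with both tight: 0.507 servings and 13.23 servings → $7.05.
tofu + avocado with both tight: 2.133 servings and 2.936 servings → $6.07.
peanut butter + avocado: the both-tight solution has a negative serving — not a feasible corner.
The minimum over all feasible corners is $6.07.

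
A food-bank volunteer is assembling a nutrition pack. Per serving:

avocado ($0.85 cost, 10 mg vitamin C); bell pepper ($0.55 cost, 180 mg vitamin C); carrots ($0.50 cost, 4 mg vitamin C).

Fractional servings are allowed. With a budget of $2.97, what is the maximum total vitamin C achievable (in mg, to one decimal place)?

Vitamin C per dollar: bell pepper 327.3, avocado 11.76, carrots 8.
With no serving limits, spend the whole cost allowance on bell pepper: $2.97 / $0.55 × 180 mg = 972.0 mg.

972.0 mg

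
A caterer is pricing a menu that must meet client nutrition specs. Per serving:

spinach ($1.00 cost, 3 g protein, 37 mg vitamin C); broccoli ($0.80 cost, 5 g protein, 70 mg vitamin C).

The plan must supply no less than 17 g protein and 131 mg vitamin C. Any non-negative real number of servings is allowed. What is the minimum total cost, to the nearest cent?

For a min-cost LP with two ≥-constraints, a basic feasible solution has at most two positive variables.
spinach only: max(17/3, 131/37) = 5.667 servings → $5.67.
broccoli only: max(17/5, 131/70) = 3.4 servings → $2.72.
spinach + broccoli with both targets exact would need a negative amount; discard.
The minimum over all feasible corners is $2.72.

$2.72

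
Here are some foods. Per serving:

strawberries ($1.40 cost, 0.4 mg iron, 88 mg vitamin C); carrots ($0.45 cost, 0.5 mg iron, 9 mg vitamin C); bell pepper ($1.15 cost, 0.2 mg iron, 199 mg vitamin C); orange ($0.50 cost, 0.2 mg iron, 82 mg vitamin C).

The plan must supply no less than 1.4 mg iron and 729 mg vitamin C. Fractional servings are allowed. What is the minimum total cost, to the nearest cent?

$4.36

For a min-cost LP with two ≥-constraints, a basic feasible solution has at most two positive variables.
strawberries only: max(1.4/0.4, 729/88) = 8.284 servings → $11.60.
carrots only: max(1.4/0.5, 729/9) = 81 servings → $36.45.
bell pepper only: max(1.4/0.2, 729/199) = 7 servings → $8.05.
orange only: max(1.4/0.2, 729/82) = 8.89 servings → $4.45.
strawberries + carrots with both targets exact would need a negative amount; discard.
strawberries + bell pepper with both tight: 2.142 servings and 2.716 servings → $6.12.
strawberries + orange: the both-tight solution has a negative serving — not a feasible corner.
carrots + bell pepper with both tight: 1.359 servings and 3.602 servings → $4.75.
carrots + orange: the both-tight solution has a negative serving — not a feasible corner.
bell pepper + orange with both tight: 1.325 servings and 5.675 servings → $4.36.
Cheapest feasible corner: $4.36.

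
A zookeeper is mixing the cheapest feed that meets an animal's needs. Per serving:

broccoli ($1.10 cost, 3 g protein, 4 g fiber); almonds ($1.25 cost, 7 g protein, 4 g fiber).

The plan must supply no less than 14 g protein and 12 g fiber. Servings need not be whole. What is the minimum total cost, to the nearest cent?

For a min-cost LP with two ≥-constraints, a basic feasible solution has at most two positive variables.
broccoli only: max(14/3, 12/4) = 4.667 servings → $5.13.
almonds only: max(14/7, 12/4) = 3 servings → $3.75.
broccoli + almonds with both tight: 1.75 servings and 1.25 servings → $3.49.
So the least-cost plan costs $3.49.

$3.49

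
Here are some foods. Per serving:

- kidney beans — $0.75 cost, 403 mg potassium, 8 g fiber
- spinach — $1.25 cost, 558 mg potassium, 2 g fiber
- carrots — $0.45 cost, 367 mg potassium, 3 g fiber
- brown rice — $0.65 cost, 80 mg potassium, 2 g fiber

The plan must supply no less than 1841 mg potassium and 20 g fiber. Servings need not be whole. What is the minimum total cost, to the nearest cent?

Check every corner: each single food scaled to meet both minima, and each pair solved so both constraints bind.
kidney beans only: max(1841/403, 20/8) = 4.568 servings → $3.43.
spinach only: max(1841/558, 20/2) = 10 servings → $12.50.
carrots only: max(1841/367, 20/3) = 6.667 servings → $3.00.
brown rice only: max(1841/80, 20/2) = 23.01 servings → $14.96.
kidney beans + spinach with both tight: 2.044 servings and 1.823 servings → $3.81.
kidney beans + carrots with both tight: 1.052 servings and 3.861 servings → $2.53.
kidney beans + brown rice: intersection lies outside the first quadrant.
spinach + carrots: the both-tight solution has a negative serving — not a feasible corner.
spinach + brown rice with both tight: 2.178 servings and 7.822 servings → $7.81.
carrots + brown rice with both tight: 4.215 servings and 3.678 servings → $4.29.
So the least-cost plan costs $2.53.

$2.53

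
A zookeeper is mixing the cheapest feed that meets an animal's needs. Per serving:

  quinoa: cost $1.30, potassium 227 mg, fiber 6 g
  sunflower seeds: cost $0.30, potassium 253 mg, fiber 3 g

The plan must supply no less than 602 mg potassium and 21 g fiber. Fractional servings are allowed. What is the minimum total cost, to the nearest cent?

$2.10

With two linear requirements the optimum uses one or two foods; enumerate the corners.
quinoa only: max(602/227, 21/6) = 3.5 servings → $4.55.
sunflower seeds only: max(602/253, 21/3) = 7 servings → $2.10.
quinoa + sunflower seeds: the both-tight solution has a negative serving — not a feasible corner.
The minimum over all feasible corners is $2.10.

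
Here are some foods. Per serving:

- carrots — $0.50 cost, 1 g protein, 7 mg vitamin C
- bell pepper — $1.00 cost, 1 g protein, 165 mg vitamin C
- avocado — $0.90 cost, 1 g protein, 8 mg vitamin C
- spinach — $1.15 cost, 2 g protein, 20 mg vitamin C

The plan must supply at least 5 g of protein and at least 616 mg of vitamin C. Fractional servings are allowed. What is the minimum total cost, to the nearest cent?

With two linear requirements the optimum uses one or two foods; enumerate the corners.
carrots only: max(5/1, 616/7) = 88 servings → $44.00.
bell pepper only: max(5/1, 616/165) = 5 servings → $5.00.
avocado only: max(5/1, 616/8) = 77 servings → $69.30.
spinach only: max(5/2, 616/20) = 30.8 servings → $35.42.
carrots + bell pepper with both tight: 1.323 servings and 3.677 servings → $4.34.
carrots + avocado with both targets exact would need a negative amount; discard.
carrots + spinach with both targets exact would need a negative amount; discard.
bell pepper + avocado with both tight: 3.669 servings and 1.331 servings → $4.87.
bell pepper + spinach with both tight: 3.652 servings and 0.6742 servings → $4.43.
avocado + spinach: the both-tight solution has a negative serving — not a feasible corner.
So the least-cost plan costs $4.34.

$4.34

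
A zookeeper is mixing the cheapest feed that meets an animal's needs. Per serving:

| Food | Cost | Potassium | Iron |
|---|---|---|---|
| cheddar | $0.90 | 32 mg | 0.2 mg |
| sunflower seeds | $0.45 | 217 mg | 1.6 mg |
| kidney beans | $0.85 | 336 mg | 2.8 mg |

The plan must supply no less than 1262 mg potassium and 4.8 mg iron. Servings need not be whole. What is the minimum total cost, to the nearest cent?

$2.62

Check every corner: each single food scaled to meet both minima, and each pair solved so both constraints bind.
cheddar only: max(1262/32, 4.8/0.2) = 39.44 servings → $35.49.
sunflower seeds only: max(1262/217, 4.8/1.6) = 5.816 servings → $2.62.
kidney beans only: max(1262/336, 4.8/2.8) = 3.756 servings → $3.19.
cheddar + sunflower seeds with both targets exact would need a negative amount; discard.
cheddar + kidney beans: intersection lies outside the first quadrant.
sunflower seeds + kidney beans with both targets exact would need a negative amount; discard.
Cheapest feasible corner: $2.62.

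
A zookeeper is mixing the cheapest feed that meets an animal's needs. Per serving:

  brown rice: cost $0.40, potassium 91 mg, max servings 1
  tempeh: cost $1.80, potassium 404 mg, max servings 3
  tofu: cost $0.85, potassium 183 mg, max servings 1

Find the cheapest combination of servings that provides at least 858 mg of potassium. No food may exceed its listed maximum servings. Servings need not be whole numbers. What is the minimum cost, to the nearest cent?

$3.82

Cost per mg of potassium: brown rice $0.0044, tempeh $0.0045, tofu $0.0046.
Take 1 serving of brown rice: +91.0 mg potassium for $0.40 (total $0.40, still need 767.0 mg).
Take 1.899 servings of tempeh: +767.0 mg potassium for $3.42 (total $3.82, still need 0.0 mg).
Greedy by cheapest-per-mg is optimal for a single linear constraint, so the minimum cost is $3.82.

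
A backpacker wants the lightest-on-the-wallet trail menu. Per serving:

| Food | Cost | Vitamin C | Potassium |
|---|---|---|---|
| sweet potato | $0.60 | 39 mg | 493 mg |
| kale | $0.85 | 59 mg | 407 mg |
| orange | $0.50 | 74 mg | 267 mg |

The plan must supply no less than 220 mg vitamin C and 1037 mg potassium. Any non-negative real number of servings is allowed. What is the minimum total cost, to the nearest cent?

A basic optimal solution has at most two foods positive. Try each food alone and each pair with both targets met exactly.
sweet potato only: max(220/39, 1037/493) = 5.641 servings → $3.38.
kale only: max(220/59, 1037/407) = 3.729 servings → $3.17.
orange only: max(220/74, 1037/267) = 3.884 servings → $1.94.
sweet potato + kale: the both-tight solution has a negative serving — not a feasible corner.
sweet potato + orange with both tight: 0.6904 servings and 2.609 servings → $1.72.
kale + orange with both tight: 1.253 servings and 1.974 servings → $2.05.
So the least-cost plan costs $1.72.

$1.72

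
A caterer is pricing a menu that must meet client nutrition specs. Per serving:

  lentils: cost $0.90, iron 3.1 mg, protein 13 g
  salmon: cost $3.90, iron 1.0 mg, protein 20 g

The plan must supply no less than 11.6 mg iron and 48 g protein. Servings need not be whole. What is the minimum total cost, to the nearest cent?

$3.37

At the optimum either one food covers both requirements or two foods hit both targets exactly; no other combination can be cheaper.
lentils only: max(11.6/3.1, 48/13) = 3.742 servings → $3.37.
salmon only: max(11.6/1.0, 48/20) = 11.6 servings → $45.24.
lentils + salmon: intersection lies outside the first quadrant.
The minimum over all feasible corners is $3.37.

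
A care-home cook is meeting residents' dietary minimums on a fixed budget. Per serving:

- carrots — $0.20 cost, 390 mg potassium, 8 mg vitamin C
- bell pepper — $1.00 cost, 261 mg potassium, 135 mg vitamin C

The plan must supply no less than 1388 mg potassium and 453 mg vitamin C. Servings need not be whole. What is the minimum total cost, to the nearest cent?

This is a tiny linear program; its minimum lies at a vertex of the feasible set. List the vertices and price them.
carrots only: max(1388/390, 453/8) = 56.62 servings → $11.32.
bell pepper only: max(1388/261, 453/135) = 5.318 servings → $5.32.
carrots + bell pepper with both tight: 1.368 servings and 3.275 servings → $3.55.
The minimum over all feasible corners is $3.55.

$3.55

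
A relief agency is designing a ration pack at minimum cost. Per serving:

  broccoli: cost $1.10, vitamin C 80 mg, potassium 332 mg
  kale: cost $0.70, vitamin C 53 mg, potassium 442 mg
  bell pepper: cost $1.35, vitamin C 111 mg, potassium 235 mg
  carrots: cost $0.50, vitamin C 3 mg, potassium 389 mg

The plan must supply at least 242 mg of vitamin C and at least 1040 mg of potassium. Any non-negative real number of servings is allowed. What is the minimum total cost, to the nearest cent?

$3.03

An LP optimum is at a vertex; with two nutrient constraints at most two foods are used. Check each candidate.
broccoli only: max(242/80, 1040/332) = 3.133 servings → $3.45.
kale only: max(242/53, 1040/442) = 4.566 servings → $3.20.
bell pepper only: max(242/111, 1040/235) = 4.426 servings → $5.97.
carrots only: max(242/3, 1040/389) = 80.67 servings → $40.33.
broccoli + kale with both tight: 2.918 servings and 0.1608 servings → $3.32.
broccoli + bell pepper with both targets exact would need a negative amount; discard.
broccoli + carrots with both tight: 3.021 servings and 0.09481 servings → $3.37.
kale + bell pepper with both tight: 1.6 servings and 1.416 servings → $3.03.
kale + carrots: intersection lies outside the first quadrant.
bell pepper + carrots with both tight: 2.143 servings and 1.379 servings → $3.58.
So the least-cost plan costs $3.03.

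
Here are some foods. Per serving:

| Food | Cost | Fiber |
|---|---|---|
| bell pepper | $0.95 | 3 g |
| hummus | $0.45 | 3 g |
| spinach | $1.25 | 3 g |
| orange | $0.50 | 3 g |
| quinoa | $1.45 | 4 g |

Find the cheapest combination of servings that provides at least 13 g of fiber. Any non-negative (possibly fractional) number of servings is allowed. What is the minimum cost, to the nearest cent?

$1.95

Cost per g of fiber: hummus $0.1500, orange $0.1667, bell pepper $0.3167, quinoa $0.3625, spinach $0.4167.
With no serving limits, use only hummus: 13 g / 3 g = 4.333 servings × $0.45 = $1.95.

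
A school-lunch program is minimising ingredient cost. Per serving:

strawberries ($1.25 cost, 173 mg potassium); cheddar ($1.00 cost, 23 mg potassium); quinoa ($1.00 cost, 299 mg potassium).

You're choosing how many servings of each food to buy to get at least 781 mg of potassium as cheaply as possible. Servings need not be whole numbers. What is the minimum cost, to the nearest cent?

Cost per mg of potassium: quinoa $0.0033, strawberries $0.0072, cheddar $0.0435.
With no serving limits, use only quinoa: 781 mg / 299 mg = 2.612 servings × $1.00 = $2.61.

$2.61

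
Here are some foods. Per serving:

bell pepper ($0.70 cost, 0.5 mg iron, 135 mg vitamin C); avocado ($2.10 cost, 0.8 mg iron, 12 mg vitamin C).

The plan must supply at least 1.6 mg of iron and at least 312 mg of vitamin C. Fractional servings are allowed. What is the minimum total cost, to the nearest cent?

$2.24

Compare the cost at each extreme point of the feasible region.
bell pepper only: max(1.6/0.5, 312/135) = 3.2 servings → $2.24.
avocado only: max(1.6/0.8, 312/12) = 26 servings → $54.60.
bell pepper + avocado with both tight: 2.259 servings and 0.5882 servings → $2.82.
So the least-cost plan costs $2.24.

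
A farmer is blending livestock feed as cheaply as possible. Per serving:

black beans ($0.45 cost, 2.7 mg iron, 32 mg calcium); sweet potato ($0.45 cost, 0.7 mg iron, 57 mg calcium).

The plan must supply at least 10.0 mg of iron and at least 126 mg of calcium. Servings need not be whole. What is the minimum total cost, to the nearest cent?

Minimising a linear cost over {iron ≥ 10.0, calcium ≥ 126, servings ≥ 0} — the optimum is at a vertex, using one or two foods.
black beans only: max(10.0/2.7, 126/32) = 3.938 servings → $1.77.
sweet potato only: max(10.0/0.7, 126/57) = 14.29 servings → $6.43.
black beans + sweet potato with both tight: 3.664 servings and 0.1536 servings → $1.72.
The minimum over all feasible corners is $1.72.

$1.72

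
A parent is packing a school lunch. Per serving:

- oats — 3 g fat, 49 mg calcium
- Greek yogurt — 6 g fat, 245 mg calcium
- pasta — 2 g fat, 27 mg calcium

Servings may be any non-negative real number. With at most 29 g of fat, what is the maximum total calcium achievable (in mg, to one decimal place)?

1184.2 mg

Calcium per g fat: Greek yogurt 40.83, oats 16.33, pasta 13.5.
With no serving limits, spend the whole fat allowance on Greek yogurt: 29 g / 6 g × 245 mg = 1184.2 mg.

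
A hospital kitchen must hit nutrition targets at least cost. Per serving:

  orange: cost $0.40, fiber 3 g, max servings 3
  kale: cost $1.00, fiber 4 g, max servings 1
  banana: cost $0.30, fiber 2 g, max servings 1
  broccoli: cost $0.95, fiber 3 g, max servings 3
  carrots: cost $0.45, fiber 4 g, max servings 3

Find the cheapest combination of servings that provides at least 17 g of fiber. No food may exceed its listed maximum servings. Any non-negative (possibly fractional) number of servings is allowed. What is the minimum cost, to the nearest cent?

Cost per g of fiber: carrots $0.1125, orange $0.1333, banana $0.1500, kale $0.2500, broccoli $0.3167.
Take 3 servings of carrots: +12.0 g fiber for $1.35 (total $1.35, still need 5.0 g).
Take 1.667 servings of orange: +5.0 g fiber for $0.67 (total $2.02, still need 0.0 g).
Filling from the cheapest source first is optimal under one linear minimum: $2.02.

$2.02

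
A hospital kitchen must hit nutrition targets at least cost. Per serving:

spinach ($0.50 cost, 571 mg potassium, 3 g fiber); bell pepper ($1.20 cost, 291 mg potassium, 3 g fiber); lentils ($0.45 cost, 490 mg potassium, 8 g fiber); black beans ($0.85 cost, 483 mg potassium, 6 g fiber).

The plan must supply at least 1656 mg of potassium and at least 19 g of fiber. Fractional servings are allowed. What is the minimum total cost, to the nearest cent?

$1.49

This is a tiny linear program; its minimum lies at a vertex of the feasible set. List the vertices and price them.
spinach only: max(1656/571, 19/3) = 6.333 servings → $3.17.
bell pepper only: max(1656/291, 19/3) = 6.333 servings → $7.60.
lentils only: max(1656/490, 19/8) = 3.38 servings → $1.52.
black beans only: max(1656/483, 19/6) = 3.429 servings → $2.91.
spinach + bell pepper: the both-tight solution has a negative serving — not a feasible corner.
spinach + lentils with both tight: 1.271 servings and 1.898 servings → $1.49.
spinach + black beans with both tight: 0.3839 servings and 2.975 servings → $2.72.
bell pepper + lentils with both tight: 4.59 servings and 0.6538 servings → $5.80.
bell pepper + black beans with both tight: 2.556 servings and 1.889 servings → $4.67.
lentils + black beans with both targets exact would need a negative amount; discard.
Cheapest feasible corner: $1.49.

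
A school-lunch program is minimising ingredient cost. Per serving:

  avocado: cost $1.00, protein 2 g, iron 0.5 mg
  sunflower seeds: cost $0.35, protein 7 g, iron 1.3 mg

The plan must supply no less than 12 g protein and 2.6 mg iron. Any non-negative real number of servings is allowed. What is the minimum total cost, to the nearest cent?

$0.70

Check every corner: each single food scaled to meet both minima, and each pair solved so both constraints bind.
avocado only: max(12/2, 2.6/0.5) = 6 servings → $6.00.
sunflower seeds only: max(12/7, 2.6/1.3) = 2 servings → $0.70.
avocado + sunflower seeds with both tight: 2.889 servings and 0.8889 servings → $3.20.
Cheapest feasible corner: $0.70.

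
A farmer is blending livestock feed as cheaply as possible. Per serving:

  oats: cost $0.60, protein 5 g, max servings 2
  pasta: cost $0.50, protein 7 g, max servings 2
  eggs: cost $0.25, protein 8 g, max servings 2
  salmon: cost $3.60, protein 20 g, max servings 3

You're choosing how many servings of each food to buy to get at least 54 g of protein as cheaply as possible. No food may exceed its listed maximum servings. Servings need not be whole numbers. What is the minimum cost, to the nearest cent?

$5.22

Cost per g of protein: eggs $0.0312, pasta $0.0714, oats $0.1200, salmon $0.1800.
Take 2 servings of eggs: +16.0 g protein for $0.50 (total $0.50, still need 38.0 g).
Take 2 servings of pasta: +14.0 g protein for $1.00 (total $1.50, still need 24.0 g).
Take 2 servings of oats: +10.0 g protein for $1.20 (total $2.70, still need 14.0 g).
Take 0.7 servings of salmon: +14.0 g protein for $2.52 (total $5.22, still need 0.0 g).
Greedy by cheapest-per-g is optimal for a single linear constraint, so the minimum cost is $5.22.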